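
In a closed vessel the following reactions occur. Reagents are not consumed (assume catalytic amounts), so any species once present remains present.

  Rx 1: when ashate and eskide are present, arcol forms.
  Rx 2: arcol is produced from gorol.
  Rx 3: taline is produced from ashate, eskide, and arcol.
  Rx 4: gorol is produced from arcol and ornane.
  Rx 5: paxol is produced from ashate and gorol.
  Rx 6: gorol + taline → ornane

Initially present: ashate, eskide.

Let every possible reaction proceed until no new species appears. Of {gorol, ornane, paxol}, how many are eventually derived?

gorol would need arcol and ornane (Rx 4), but ornane never forms.
ornane would need gorol and taline (Rx 6), but gorol never forms.
paxol would need ashate and gorol (Rx 5), but gorol never forms.
None of the 3 are reached.

0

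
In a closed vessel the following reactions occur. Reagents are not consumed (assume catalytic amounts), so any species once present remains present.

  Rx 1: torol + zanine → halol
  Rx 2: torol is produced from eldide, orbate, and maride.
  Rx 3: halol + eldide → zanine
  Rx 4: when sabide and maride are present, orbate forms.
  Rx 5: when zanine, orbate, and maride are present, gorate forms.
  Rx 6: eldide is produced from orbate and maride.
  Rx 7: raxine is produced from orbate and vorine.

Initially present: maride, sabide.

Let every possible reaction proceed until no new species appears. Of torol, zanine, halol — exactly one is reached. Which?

torol

sabide and maride present → orbate forms (Rx 4).
orbate and maride present → eldide forms (Rx 6).
eldide, orbate, and maride present → torol forms (Rx 2).
halol would need torol and zanine (Rx 1), but zanine never forms. zanine would need halol and eldide (Rx 3), but halol never forms.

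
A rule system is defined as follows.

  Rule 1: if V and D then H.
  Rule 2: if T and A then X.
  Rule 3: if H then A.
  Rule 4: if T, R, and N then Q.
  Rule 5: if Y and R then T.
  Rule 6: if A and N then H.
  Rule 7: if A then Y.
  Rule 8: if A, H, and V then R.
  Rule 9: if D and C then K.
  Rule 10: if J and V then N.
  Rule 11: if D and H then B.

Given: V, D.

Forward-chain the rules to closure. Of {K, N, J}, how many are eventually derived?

0

K would need D and C (Rule 9), but C is never established.
N would need J and V (Rule 10), but J is never established.
No rule produces J, and it is not given.
None of the 3 are reached.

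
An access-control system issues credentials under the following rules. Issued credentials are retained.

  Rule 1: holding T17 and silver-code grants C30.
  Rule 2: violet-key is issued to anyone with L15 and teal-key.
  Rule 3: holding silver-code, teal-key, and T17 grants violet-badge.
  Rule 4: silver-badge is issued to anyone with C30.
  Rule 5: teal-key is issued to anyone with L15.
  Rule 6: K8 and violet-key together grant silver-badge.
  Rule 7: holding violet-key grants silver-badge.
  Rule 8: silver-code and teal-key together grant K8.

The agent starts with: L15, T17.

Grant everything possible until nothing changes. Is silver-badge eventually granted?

Holding L15 grants teal-key (Rule 5).
Holding L15 and teal-key grants violet-key (Rule 2).
Holding violet-key grants silver-badge (Rule 7).

Yes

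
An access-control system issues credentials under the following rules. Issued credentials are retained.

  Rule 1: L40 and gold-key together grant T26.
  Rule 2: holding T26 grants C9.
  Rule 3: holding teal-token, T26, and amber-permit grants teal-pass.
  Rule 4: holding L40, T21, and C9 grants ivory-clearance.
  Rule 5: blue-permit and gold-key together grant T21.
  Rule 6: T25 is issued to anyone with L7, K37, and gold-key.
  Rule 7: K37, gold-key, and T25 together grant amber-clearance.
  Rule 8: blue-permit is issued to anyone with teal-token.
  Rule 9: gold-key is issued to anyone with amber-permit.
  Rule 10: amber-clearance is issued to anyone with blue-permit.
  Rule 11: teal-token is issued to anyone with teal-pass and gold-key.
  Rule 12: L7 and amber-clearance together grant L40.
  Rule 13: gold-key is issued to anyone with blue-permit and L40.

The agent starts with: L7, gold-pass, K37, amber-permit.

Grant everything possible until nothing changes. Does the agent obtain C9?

Yes

Holding amber-permit grants gold-key (Rule 9).
Holding L7, K37, and gold-key grants T25 (Rule 6).
Holding K37, gold-key, and T25 grants amber-clearance (Rule 7).
Holding L7 and amber-clearance grants L40 (Rule 12).
Holding L40 and gold-key grants T26 (Rule 1).
Holding T26 grants C9 (Rule 2).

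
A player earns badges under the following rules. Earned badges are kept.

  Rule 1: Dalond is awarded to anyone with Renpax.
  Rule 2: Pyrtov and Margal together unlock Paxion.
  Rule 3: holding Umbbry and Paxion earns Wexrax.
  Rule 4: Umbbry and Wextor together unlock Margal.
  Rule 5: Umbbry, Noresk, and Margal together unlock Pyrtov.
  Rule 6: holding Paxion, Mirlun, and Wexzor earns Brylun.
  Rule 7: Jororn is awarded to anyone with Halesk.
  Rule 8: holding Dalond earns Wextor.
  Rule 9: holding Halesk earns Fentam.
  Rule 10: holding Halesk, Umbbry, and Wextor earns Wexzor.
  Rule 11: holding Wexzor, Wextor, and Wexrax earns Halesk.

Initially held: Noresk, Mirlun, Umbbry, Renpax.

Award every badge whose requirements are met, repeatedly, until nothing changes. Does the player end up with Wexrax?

With Renpax, Dalond is earned (Rule 1).
With Dalond, Wextor is earned (Rule 8).
With Umbbry and Wextor, Margal is earned (Rule 4).
With Umbbry, Noresk, and Margal, Pyrtov is earned (Rule 5).
With Pyrtov and Margal, Paxion is earned (Rule 2).
With Umbbry and Paxion, Wexrax is earned (Rule 3).

Yes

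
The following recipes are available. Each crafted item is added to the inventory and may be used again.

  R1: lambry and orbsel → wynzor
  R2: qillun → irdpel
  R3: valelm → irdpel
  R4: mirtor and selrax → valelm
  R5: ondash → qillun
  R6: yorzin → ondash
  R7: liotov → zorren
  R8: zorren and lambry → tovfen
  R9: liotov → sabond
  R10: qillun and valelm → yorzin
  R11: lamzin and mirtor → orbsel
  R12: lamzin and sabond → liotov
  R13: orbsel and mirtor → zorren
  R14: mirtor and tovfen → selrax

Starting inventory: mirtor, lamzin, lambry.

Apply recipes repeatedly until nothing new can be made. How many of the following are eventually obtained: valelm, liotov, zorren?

Using R11, lamzin and mirtor make orbsel.
orbsel and mirtor → zorren (R13).
Using R8, zorren and lambry make tovfen.
mirtor and tovfen → selrax (R14).
Using R4, mirtor and selrax make valelm.
valelm: reached.
liotov would need lamzin and sabond (R12), but sabond is never obtained.
zorren: reached.
Reached: valelm and zorren — 2 of the 3.

2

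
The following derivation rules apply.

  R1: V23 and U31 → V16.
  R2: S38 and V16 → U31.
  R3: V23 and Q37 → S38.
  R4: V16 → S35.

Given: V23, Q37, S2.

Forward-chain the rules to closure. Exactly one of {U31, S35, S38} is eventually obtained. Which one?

V23 and Q37 hold, so S38 follows (R3).
U31 would need S38 and V16 (R2), but V16 is never established. S35 would need V16 (R4), but V16 is never established.

S38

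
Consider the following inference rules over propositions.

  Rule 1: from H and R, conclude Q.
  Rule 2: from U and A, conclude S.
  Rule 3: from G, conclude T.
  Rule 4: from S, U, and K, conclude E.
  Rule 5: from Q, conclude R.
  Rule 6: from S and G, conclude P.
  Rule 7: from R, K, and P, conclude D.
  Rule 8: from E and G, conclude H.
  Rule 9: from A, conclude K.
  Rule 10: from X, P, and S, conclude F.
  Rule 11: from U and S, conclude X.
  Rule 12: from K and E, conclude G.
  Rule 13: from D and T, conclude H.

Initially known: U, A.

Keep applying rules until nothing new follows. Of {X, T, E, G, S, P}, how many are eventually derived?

6

From U and A, Rule 2 gives S.
From A, Rule 9 gives K.
From U and S, Rule 11 gives X.
From S, U, and K, Rule 4 gives E.
From K and E, Rule 12 gives G.
S and G hold, so P follows (Rule 6).
G holds, so T follows (Rule 3).
X: reached.
T: reached.
E: reached.
G: reached.
S: reached.
P: reached.
All 6 are reached.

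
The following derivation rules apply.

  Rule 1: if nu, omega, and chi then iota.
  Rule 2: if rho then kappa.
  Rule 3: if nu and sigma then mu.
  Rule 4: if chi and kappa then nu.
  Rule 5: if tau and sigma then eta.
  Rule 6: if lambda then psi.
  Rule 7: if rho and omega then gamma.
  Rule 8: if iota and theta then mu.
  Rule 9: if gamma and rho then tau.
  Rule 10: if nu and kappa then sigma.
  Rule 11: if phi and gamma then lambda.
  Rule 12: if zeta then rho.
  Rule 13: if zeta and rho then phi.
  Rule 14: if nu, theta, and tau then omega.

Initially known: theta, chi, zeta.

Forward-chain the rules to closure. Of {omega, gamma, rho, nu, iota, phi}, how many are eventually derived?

From zeta, Rule 12 gives rho.
From zeta and rho, Rule 13 gives phi.
From rho, Rule 2 gives kappa.
chi and kappa hold, so nu follows (Rule 4).
omega would need nu, theta, and tau (Rule 14), but tau is never established.
gamma would need rho and omega (Rule 7), but omega is never established.
rho: reached.
nu: reached.
iota would need nu, omega, and chi (Rule 1), but omega is never established.
phi: reached.
Reached: rho, nu, and phi — 3 of the 6.

3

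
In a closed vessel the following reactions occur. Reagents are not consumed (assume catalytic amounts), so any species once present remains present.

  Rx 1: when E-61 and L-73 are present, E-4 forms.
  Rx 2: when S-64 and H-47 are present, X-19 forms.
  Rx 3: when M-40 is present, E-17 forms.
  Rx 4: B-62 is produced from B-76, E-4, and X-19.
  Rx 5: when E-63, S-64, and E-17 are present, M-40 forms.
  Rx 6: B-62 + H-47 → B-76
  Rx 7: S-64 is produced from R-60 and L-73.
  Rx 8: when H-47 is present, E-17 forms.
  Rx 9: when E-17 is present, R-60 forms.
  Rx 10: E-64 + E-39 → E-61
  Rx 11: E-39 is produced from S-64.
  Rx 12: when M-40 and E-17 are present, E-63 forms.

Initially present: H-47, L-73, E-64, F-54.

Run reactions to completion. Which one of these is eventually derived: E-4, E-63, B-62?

E-4

H-47 present → E-17 forms (Rx 8).
E-17 present → R-60 forms (Rx 9).
R-60 and L-73 present → S-64 forms (Rx 7).
S-64 present → E-39 forms (Rx 11).
E-64 and E-39 present → E-61 forms (Rx 10).
E-61 and L-73 present → E-4 forms (Rx 1).
E-63 would need M-40 and E-17 (Rx 12), but M-40 never forms. B-62 would need B-76, E-4, and X-19 (Rx 4), but B-76 never forms.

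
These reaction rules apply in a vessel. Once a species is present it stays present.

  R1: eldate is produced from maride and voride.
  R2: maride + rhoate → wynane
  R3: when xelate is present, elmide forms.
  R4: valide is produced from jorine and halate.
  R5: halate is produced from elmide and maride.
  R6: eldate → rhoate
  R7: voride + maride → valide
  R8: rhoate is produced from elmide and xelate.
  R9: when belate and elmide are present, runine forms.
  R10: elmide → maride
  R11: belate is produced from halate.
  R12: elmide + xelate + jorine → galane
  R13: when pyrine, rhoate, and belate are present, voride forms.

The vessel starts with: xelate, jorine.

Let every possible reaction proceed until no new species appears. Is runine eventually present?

Yes

xelate present → elmide forms (R3).
elmide present → maride forms (R10).
elmide and maride present → halate forms (R5).
halate present → belate forms (R11).
belate and elmide present → runine forms (R9).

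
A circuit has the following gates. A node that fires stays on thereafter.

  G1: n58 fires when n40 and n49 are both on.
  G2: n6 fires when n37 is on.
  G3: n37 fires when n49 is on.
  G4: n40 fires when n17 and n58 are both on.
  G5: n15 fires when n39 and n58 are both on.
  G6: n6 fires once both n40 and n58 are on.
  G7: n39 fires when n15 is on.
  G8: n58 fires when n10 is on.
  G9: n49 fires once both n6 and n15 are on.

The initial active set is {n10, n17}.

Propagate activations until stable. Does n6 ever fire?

n10 is on, so n58 fires (G8).
G4: n17 and n58 on → n40 on.
n40 and n58 are on, so n6 fires (G6).

Yes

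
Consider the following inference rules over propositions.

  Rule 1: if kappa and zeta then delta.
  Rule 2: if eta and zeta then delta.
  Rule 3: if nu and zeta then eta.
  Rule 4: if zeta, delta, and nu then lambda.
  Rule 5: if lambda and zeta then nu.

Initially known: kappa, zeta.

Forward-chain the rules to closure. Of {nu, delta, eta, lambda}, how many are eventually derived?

1

kappa and zeta hold, so delta follows (Rule 1).
nu would need lambda and zeta (Rule 5), but lambda is never established.
delta: reached.
eta would need nu and zeta (Rule 3), but nu is never established.
lambda would need zeta, delta, and nu (Rule 4), but nu is never established.
Reached: delta — 1 of the 4.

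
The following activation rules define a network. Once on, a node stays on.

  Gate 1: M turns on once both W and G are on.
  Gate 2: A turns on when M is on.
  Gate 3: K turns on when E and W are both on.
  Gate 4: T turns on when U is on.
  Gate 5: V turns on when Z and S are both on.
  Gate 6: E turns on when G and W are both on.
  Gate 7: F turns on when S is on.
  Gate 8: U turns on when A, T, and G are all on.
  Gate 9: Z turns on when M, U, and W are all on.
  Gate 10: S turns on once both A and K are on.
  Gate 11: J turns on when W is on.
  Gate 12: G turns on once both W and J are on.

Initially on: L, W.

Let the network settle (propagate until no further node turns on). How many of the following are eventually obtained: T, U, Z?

0

T would need U (Gate 4), but U never turns on.
U would need A, T, and G (Gate 8), but T never turns on.
Z would need M, U, and W (Gate 9), but U never turns on.
None of the 3 are reached.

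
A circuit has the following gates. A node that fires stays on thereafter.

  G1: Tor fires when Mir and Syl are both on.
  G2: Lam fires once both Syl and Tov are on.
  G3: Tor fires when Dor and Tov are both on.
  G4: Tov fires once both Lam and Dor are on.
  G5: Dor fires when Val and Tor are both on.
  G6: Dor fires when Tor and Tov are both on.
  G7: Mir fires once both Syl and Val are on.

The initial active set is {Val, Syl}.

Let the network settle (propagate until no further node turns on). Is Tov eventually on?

Tov would need Lam and Dor (G4), but Lam never turns on.

No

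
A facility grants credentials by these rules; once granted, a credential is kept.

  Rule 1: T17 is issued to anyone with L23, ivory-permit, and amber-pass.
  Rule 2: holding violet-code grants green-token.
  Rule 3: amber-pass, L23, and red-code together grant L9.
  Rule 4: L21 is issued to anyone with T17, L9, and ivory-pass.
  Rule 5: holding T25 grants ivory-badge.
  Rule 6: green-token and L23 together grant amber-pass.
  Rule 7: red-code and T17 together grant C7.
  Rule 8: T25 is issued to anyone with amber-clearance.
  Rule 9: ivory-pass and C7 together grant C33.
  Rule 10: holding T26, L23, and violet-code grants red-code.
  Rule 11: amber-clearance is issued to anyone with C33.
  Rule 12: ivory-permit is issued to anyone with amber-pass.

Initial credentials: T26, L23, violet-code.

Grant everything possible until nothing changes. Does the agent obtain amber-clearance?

No

amber-clearance would need C33 (Rule 11), but C33 is never granted.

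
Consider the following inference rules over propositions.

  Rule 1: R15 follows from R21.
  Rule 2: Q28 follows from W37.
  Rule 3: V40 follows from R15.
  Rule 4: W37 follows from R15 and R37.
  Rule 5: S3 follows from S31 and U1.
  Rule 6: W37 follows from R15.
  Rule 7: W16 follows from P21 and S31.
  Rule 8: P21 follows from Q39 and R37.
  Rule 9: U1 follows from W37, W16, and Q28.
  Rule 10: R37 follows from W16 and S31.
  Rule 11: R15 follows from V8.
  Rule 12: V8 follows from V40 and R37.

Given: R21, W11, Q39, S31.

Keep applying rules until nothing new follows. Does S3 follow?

No

S3 would need S31 and U1 (Rule 5), but U1 is never established.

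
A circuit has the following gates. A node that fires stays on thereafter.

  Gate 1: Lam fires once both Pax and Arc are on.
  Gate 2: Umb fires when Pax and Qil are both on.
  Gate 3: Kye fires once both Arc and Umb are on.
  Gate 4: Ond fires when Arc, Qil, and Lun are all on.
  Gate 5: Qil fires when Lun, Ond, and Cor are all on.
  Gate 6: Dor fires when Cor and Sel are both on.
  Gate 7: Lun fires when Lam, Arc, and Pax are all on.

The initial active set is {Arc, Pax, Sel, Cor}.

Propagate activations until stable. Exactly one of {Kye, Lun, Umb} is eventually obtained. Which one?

Lun

Gate 1: Pax and Arc on → Lam on.
Lam, Arc, and Pax are on, so Lun fires (Gate 7).
Kye would need Arc and Umb (Gate 3), but Umb never turns on. Umb would need Pax and Qil (Gate 2), but Qil never turns on.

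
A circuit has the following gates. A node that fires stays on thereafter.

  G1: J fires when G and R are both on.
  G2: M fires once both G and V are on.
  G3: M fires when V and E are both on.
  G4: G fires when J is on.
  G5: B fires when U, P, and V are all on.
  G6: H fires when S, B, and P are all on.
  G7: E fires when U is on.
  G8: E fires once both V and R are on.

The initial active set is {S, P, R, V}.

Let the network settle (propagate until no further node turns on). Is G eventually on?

G would need J (G4), but J never turns on.

No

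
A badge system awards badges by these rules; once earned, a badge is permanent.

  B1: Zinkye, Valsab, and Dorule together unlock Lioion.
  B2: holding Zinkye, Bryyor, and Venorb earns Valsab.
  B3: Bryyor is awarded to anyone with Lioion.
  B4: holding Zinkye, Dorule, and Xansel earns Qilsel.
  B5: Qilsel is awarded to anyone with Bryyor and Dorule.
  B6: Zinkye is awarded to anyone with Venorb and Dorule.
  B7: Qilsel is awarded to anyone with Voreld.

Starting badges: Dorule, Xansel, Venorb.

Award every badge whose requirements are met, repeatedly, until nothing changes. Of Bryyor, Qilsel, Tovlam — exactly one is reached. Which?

With Venorb and Dorule, Zinkye is earned (B6).
With Zinkye, Dorule, and Xansel, Qilsel is earned (B4).
No rule produces Tovlam, and it is not given. Bryyor would need Lioion (B3), but Lioion is never earned.

Qilsel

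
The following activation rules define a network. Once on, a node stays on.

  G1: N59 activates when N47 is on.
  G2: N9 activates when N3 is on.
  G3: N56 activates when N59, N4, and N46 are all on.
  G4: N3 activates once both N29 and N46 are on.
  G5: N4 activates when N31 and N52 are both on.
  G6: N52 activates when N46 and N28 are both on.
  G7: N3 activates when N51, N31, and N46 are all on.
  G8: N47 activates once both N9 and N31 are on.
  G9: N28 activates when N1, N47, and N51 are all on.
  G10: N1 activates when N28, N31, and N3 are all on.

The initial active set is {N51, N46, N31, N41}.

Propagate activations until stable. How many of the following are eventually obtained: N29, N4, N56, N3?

N51, N31, and N46 are on, so N3 activates (G7).
No rule produces N29, and it is not given.
N4 would need N31 and N52 (G5), but N52 never turns on.
N56 would need N59, N4, and N46 (G3), but N4 never turns on.
N3: reached.
Reached: N3 — 1 of the 4.

1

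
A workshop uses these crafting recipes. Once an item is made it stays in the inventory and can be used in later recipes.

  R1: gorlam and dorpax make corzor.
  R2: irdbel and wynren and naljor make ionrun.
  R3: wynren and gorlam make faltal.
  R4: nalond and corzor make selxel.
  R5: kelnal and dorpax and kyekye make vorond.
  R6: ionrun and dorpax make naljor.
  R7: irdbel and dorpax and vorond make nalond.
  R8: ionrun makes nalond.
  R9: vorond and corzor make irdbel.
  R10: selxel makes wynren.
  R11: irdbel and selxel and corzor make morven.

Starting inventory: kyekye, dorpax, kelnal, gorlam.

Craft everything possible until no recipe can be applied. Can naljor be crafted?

No

naljor would need ionrun and dorpax (R6), but ionrun is never obtained.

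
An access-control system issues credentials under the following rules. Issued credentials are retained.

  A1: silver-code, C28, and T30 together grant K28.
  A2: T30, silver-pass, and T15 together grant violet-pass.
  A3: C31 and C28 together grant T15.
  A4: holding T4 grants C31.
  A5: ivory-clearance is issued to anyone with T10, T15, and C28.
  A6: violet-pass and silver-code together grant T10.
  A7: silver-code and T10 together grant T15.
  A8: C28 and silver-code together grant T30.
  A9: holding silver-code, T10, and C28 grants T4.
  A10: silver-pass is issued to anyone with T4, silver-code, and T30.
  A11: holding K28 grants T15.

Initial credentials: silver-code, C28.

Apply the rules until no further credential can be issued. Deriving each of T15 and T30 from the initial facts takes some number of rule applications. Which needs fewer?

T30

T30: Holding C28 and silver-code grants T30 (A8). [1 rule application]
T15: Holding C28 and silver-code grants T30 (A8). Holding silver-code, C28, and T30 grants K28 (A1). Holding K28 grants T15 (A11). [3 rule applications]
T30 needs fewer.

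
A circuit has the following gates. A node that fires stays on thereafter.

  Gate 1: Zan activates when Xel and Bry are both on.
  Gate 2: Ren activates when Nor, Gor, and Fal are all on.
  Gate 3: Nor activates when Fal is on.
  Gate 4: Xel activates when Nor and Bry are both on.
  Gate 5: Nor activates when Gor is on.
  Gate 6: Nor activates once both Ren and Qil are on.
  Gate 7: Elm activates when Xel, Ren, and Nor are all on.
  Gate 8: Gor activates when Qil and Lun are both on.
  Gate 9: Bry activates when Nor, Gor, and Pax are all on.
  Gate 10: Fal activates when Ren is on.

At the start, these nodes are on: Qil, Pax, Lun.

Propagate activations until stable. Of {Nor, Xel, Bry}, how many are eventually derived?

3

Gate 8: Qil and Lun on → Gor on.
Gor is on, so Nor activates (Gate 5).
Nor, Gor, and Pax are on, so Bry activates (Gate 9).
Gate 4: Nor and Bry on → Xel on.
Nor: reached.
Xel: reached.
Bry: reached.
All 3 are reached.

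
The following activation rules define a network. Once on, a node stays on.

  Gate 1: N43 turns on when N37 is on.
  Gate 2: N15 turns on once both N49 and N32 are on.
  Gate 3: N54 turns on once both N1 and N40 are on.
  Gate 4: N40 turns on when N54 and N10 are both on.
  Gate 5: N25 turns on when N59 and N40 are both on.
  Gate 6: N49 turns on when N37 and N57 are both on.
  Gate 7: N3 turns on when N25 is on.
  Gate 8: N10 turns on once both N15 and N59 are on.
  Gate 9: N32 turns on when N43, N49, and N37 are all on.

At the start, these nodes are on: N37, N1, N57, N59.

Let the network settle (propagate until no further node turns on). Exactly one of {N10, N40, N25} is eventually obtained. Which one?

N10

N37 and N57 are on, so N49 turns on (Gate 6).
N37 is on, so N43 turns on (Gate 1).
N43, N49, and N37 are on, so N32 turns on (Gate 9).
N49 and N32 are on, so N15 turns on (Gate 2).
Gate 8: N15 and N59 on → N10 on.
N40 would need N54 and N10 (Gate 4), but N54 never turns on. N25 would need N59 and N40 (Gate 5), but N40 never turns on.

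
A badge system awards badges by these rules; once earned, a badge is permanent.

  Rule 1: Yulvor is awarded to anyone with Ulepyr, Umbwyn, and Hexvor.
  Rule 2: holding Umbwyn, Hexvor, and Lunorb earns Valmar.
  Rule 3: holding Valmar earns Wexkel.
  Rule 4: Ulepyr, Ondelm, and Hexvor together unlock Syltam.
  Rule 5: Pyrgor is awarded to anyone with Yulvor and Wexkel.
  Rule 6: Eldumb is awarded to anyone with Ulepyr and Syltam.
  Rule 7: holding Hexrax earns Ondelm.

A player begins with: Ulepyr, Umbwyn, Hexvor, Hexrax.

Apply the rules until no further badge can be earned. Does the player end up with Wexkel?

No

Wexkel would need Valmar (Rule 3), but Valmar is never earned.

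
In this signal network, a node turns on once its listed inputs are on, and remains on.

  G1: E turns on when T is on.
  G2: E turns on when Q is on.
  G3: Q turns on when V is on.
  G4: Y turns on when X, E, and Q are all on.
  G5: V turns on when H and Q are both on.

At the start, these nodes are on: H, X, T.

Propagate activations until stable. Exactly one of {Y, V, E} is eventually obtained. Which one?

E

T is on, so E turns on (G1).
Y would need X, E, and Q (G4), but Q never turns on. V would need H and Q (G5), but Q never turns on.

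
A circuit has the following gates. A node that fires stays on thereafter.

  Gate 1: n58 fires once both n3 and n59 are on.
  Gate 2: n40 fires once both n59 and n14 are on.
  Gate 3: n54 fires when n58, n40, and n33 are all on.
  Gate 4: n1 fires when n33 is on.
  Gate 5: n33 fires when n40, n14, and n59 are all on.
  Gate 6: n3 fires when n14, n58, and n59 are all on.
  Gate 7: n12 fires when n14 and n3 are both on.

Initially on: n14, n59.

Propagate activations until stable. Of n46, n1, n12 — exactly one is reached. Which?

n1

n59 and n14 are on, so n40 fires (Gate 2).
n40, n14, and n59 are on, so n33 fires (Gate 5).
Gate 4: n33 on → n1 on.
No rule produces n46, and it is not given. n12 would need n14 and n3 (Gate 7), but n3 never turns on.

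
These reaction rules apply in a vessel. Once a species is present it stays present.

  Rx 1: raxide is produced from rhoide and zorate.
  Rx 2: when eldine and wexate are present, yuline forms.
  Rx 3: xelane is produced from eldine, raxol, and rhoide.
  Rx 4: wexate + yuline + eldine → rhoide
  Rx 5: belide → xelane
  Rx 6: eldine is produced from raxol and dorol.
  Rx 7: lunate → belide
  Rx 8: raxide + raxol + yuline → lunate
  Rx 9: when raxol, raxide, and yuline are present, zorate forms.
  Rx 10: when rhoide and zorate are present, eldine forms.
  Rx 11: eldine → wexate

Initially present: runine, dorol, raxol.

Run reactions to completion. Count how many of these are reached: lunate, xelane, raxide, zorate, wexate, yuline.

3

raxol and dorol present → eldine forms (Rx 6).
eldine present → wexate forms (Rx 11).
eldine and wexate present → yuline forms (Rx 2).
wexate, yuline, and eldine present → rhoide forms (Rx 4).
eldine, raxol, and rhoide present → xelane forms (Rx 3).
lunate would need raxide, raxol, and yuline (Rx 8), but raxide never forms.
xelane: reached.
raxide would need rhoide and zorate (Rx 1), but zorate never forms.
zorate would need raxol, raxide, and yuline (Rx 9), but raxide never forms.
wexate: reached.
yuline: reached.
Reached: xelane, wexate, and yuline — 3 of the 6.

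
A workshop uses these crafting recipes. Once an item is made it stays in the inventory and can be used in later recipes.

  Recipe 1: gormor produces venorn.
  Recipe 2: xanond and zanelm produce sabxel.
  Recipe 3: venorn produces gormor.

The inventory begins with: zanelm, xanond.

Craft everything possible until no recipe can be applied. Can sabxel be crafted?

xanond and zanelm → sabxel (Recipe 2).

Yes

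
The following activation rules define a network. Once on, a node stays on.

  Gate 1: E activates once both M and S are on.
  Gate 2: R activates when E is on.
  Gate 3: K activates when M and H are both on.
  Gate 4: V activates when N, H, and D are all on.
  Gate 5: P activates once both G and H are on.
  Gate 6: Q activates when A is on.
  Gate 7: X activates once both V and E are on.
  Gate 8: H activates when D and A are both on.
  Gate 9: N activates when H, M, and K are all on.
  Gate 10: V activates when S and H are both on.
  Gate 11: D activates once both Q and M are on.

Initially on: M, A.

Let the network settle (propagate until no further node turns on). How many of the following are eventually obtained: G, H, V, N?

A is on, so Q activates (Gate 6).
Gate 11: Q and M on → D on.
Gate 8: D and A on → H on.
M and H are on, so K activates (Gate 3).
H, M, and K are on, so N activates (Gate 9).
N, H, and D are on, so V activates (Gate 4).
No rule produces G, and it is not given.
H: reached.
V: reached.
N: reached.
Reached: H, V, and N — 3 of the 4.

3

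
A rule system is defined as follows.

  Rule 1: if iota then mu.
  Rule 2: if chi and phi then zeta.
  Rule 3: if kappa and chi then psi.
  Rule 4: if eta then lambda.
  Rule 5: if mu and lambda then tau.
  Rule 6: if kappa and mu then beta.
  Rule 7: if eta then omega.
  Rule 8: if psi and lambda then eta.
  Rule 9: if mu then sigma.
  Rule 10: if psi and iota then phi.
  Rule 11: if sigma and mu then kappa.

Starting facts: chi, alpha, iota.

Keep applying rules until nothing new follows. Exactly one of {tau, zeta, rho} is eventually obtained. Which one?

iota holds, so mu follows (Rule 1).
From mu, Rule 9 gives sigma.
sigma and mu hold, so kappa follows (Rule 11).
kappa and chi hold, so psi follows (Rule 3).
psi and iota hold, so phi follows (Rule 10).
chi and phi hold, so zeta follows (Rule 2).
tau would need mu and lambda (Rule 5), but lambda is never established. No rule produces rho, and it is not given.

zeta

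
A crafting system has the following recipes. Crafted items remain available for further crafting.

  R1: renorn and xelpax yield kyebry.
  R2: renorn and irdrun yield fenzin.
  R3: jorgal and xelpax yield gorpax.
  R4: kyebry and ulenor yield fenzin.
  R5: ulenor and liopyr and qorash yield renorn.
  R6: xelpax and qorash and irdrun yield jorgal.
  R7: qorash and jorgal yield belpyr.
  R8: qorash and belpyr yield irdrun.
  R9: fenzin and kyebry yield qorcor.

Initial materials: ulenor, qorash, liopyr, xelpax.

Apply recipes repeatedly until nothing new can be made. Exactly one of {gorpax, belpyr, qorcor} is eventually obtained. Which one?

qorcor

Using R5, ulenor, liopyr, and qorash make renorn.
renorn and xelpax → kyebry (R1).
kyebry and ulenor → fenzin (R4).
Using R9, fenzin and kyebry make qorcor.
gorpax would need jorgal and xelpax (R3), but jorgal is never obtained. belpyr would need qorash and jorgal (R7), but jorgal is never obtained.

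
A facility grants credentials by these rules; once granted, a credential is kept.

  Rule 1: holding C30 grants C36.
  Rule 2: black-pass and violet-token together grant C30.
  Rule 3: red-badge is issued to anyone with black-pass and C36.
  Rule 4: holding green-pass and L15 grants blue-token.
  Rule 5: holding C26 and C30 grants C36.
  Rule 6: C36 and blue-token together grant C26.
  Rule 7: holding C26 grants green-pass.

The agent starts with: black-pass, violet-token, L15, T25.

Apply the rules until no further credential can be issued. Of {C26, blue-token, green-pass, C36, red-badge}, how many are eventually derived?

Holding black-pass and violet-token grants C30 (Rule 2).
Holding C30 grants C36 (Rule 1).
Holding black-pass and C36 grants red-badge (Rule 3).
C26 would need C36 and blue-token (Rule 6), but blue-token is never granted.
blue-token would need green-pass and L15 (Rule 4), but green-pass is never granted.
green-pass would need C26 (Rule 7), but C26 is never granted.
C36: reached.
red-badge: reached.
Reached: C36 and red-badge — 2 of the 5.

2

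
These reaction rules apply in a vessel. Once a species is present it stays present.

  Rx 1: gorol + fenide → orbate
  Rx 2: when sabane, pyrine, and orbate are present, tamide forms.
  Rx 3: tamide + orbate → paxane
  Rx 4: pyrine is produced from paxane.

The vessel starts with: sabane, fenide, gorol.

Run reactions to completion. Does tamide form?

No

tamide would need sabane, pyrine, and orbate (Rx 2), but pyrine never forms.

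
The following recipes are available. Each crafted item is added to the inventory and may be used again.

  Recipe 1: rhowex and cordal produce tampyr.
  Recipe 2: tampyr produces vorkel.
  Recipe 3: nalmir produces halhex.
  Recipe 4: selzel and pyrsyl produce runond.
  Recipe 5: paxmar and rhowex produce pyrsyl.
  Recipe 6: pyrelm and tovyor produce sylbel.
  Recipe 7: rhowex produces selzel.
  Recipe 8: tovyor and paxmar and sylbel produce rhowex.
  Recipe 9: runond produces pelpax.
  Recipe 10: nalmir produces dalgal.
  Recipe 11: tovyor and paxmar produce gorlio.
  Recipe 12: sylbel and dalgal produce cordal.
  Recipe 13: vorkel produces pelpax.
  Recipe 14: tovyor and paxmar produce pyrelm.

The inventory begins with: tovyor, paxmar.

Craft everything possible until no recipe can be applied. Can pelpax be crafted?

Using Recipe 14, tovyor and paxmar make pyrelm.
pyrelm and tovyor → sylbel (Recipe 6).
Using Recipe 8, tovyor, paxmar, and sylbel make rhowex.
rhowex → selzel (Recipe 7).
Using Recipe 5, paxmar and rhowex make pyrsyl.
Using Recipe 4, selzel and pyrsyl make runond.
Using Recipe 9, runond makes pelpax.

Yes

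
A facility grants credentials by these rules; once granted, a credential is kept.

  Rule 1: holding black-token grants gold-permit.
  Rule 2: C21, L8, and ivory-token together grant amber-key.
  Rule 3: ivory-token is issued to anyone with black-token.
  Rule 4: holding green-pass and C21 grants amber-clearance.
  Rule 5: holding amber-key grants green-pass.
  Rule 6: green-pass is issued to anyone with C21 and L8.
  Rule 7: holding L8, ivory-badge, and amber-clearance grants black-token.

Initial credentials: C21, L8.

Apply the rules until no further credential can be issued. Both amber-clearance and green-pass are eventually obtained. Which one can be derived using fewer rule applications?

green-pass: Holding C21 and L8 grants green-pass (Rule 6). [1 rule application]
amber-clearance: Holding C21 and L8 grants green-pass (Rule 6). Holding green-pass and C21 grants amber-clearance (Rule 4). [2 rule applications]
green-pass needs fewer.

green-pass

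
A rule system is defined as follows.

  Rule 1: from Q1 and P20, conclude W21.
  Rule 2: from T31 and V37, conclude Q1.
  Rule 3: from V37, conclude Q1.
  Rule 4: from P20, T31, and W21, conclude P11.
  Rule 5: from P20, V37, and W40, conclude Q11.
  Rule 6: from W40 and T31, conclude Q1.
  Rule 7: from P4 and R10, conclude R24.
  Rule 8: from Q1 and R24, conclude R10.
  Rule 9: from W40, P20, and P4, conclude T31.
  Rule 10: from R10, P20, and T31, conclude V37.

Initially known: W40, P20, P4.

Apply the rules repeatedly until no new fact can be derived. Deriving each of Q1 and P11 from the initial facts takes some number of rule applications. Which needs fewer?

Q1: From W40, P20, and P4, Rule 9 gives T31. W40 and T31 hold, so Q1 follows (Rule 6). [2 rule applications]
P11: W40, P20, and P4 hold, so T31 follows (Rule 9). From W40 and T31, Rule 6 gives Q1. From Q1 and P20, Rule 1 gives W21. From P20, T31, and W21, Rule 4 gives P11. [4 rule applications]
Q1 needs fewer.

Q1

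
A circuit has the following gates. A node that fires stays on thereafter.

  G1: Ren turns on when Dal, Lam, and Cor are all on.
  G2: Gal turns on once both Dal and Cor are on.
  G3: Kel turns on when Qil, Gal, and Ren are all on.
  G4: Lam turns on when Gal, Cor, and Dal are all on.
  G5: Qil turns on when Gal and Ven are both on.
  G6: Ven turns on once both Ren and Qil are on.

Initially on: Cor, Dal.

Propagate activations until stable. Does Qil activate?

No

Qil would need Gal and Ven (G5), but Ven never turns on.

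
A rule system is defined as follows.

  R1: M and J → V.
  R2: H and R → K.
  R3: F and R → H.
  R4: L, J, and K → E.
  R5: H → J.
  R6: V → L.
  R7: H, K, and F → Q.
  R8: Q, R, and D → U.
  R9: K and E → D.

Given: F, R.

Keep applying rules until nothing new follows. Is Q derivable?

Yes

F and R hold, so H follows (R3).
From H and R, R2 gives K.
H, K, and F hold, so Q follows (R7).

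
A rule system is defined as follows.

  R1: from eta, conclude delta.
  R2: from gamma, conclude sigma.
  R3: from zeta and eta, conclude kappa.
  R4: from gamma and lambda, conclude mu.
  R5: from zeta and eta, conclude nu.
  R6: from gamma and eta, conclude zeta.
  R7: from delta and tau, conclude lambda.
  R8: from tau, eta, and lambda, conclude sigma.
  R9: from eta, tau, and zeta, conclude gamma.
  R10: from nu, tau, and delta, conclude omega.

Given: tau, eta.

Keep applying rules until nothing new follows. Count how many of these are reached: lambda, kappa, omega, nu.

From eta, R1 gives delta.
From delta and tau, R7 gives lambda.
lambda: reached.
kappa would need zeta and eta (R3), but zeta is never established.
omega would need nu, tau, and delta (R10), but nu is never established.
nu would need zeta and eta (R5), but zeta is never established.
Reached: lambda — 1 of the 4.

1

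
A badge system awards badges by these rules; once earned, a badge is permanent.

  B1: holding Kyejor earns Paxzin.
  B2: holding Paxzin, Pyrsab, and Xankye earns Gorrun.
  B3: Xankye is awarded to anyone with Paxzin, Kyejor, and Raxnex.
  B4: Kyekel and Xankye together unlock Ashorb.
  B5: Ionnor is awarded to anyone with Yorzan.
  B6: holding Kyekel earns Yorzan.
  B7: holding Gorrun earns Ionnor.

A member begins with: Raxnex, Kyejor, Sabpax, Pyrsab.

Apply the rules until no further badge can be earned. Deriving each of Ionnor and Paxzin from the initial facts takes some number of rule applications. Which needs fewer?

Paxzin: With Kyejor, Paxzin is earned (B1). [1 rule application]
Ionnor: With Kyejor, Paxzin is earned (B1). With Paxzin, Kyejor, and Raxnex, Xankye is earned (B3). With Paxzin, Pyrsab, and Xankye, Gorrun is earned (B2). With Gorrun, Ionnor is earned (B7). [4 rule applications]
Paxzin needs fewer.

Paxzin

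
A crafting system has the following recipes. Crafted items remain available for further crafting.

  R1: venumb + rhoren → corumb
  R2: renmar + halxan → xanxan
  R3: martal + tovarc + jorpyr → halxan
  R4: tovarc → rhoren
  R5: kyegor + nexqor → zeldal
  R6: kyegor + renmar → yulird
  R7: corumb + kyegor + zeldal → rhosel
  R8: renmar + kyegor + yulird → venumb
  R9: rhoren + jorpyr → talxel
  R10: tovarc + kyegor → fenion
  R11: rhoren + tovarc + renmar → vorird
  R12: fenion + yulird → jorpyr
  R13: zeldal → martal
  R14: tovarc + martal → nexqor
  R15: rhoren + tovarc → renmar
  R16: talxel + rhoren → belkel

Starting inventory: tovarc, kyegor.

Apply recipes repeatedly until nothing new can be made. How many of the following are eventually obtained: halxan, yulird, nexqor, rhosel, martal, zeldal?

1

tovarc → rhoren (R4).
rhoren + tovarc → renmar (R15).
kyegor + renmar → yulird (R6).
halxan would need martal, tovarc, and jorpyr (R3), but martal is never obtained.
yulird: reached.
nexqor would need tovarc and martal (R14), but martal is never obtained.
rhosel would need corumb, kyegor, and zeldal (R7), but zeldal is never obtained.
martal would need zeldal (R13), but zeldal is never obtained.
zeldal would need kyegor and nexqor (R5), but nexqor is never obtained.
Reached: yulird — 1 of the 6.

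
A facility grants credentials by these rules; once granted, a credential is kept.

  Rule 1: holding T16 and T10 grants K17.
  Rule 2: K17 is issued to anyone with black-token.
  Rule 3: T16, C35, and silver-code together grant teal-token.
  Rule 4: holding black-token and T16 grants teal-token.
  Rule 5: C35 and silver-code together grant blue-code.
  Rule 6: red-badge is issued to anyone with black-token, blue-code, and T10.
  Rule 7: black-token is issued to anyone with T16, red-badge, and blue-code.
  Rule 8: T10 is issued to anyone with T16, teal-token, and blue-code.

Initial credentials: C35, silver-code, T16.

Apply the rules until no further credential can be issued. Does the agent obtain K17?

Holding C35 and silver-code grants blue-code (Rule 5).
Holding T16, C35, and silver-code grants teal-token (Rule 3).
Holding T16, teal-token, and blue-code grants T10 (Rule 8).
Holding T16 and T10 grants K17 (Rule 1).

Yes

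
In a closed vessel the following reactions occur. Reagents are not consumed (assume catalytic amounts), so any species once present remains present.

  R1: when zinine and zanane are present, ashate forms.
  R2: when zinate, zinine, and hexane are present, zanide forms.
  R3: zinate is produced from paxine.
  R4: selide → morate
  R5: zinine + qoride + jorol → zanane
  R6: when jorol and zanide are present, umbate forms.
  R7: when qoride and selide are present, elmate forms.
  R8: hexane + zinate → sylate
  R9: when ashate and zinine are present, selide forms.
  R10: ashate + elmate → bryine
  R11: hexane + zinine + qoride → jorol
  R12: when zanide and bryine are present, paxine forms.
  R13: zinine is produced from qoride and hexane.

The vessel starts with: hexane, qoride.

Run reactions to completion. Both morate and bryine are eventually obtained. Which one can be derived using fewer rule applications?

morate

morate: qoride and hexane present → zinine forms (R13). hexane, zinine, and qoride present → jorol forms (R11). zinine, qoride, and jorol present → zanane forms (R5). zinine and zanane present → ashate forms (R1). ashate and zinine present → selide forms (R9). selide present → morate forms (R4). [6 rule applications]
bryine: qoride and hexane present → zinine forms (R13). hexane, zinine, and qoride present → jorol forms (R11). zinine, qoride, and jorol present → zanane forms (R5). zinine and zanane present → ashate forms (R1). ashate and zinine present → selide forms (R9). qoride and selide present → elmate forms (R7). ashate and elmate present → bryine forms (R10). [7 rule applications]
morate needs fewer.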